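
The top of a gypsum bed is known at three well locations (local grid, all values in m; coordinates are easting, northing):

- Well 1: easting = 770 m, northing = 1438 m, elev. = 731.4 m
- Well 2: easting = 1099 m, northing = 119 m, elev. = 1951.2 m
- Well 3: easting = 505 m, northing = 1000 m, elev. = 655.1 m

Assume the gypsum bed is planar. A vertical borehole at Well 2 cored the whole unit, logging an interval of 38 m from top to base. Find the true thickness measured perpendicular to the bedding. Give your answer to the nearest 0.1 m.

Two edge vectors: Well 1→Well 2 = (329, -1319, 1219.8), Well 1→Well 3 = (-265, -438, -76.3).
Normal n = (Well 1→Well 2) × (Well 1→Well 3) = (634912.1, -298144.3, -493637).
So ∂z/∂easting = −n_x/n_z = 1.28619 and ∂z/∂northing = −n_y/n_z = −0.60397.
|∇z| = √(a²+b²) = 1.42094, so dip δ = arctan(1.42094) = 54.86°.
True thickness = vertical thickness × cos δ = 38 × cos 54.86° = 21.9 m.

21.9 m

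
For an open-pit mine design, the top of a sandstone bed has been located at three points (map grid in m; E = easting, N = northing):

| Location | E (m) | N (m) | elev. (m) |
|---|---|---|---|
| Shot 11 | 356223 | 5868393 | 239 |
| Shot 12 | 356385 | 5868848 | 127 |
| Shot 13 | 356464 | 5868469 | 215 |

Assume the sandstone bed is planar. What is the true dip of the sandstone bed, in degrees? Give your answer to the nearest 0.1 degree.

Let the plane be z = a·E + b·N + c.
Shot 12−Shot 11: 162a + 455b = −112;  Shot 13−Shot 11: 241a + 76b = −24.
Solving gives a = −0.02474, b = −0.23735.
Gradient magnitude |∇z| = √(a² + b²) = √(0.00061 + 0.05633) = 0.23863.
True dip = arctan(0.23863) = 13.4°, dipping toward N (azimuth ≈ 006°).

13.4°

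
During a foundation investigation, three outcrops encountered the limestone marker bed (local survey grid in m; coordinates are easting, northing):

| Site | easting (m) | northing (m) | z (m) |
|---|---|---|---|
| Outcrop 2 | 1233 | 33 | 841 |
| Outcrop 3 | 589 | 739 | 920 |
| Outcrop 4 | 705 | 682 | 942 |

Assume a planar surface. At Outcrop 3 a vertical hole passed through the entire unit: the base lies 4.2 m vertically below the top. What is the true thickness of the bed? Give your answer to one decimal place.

Two edge vectors: Outcrop 2→Outcrop 3 = (-644, 706, 79), Outcrop 2→Outcrop 4 = (-528, 649, 101).
Normal n = (Outcrop 2→Outcrop 3) × (Outcrop 2→Outcrop 4) = (20035, 23332, -45188).
So ∂z/∂easting = −n_x/n_z = 0.44337 and ∂z/∂northing = −n_y/n_z = 0.51633.
|∇z| = √(a²+b²) = 0.68057, so dip δ = arctan(0.68057) = 34.24°.
True thickness = vertical thickness × cos δ = 4.2 × cos 34.24° = 3.5 m.

3.5 m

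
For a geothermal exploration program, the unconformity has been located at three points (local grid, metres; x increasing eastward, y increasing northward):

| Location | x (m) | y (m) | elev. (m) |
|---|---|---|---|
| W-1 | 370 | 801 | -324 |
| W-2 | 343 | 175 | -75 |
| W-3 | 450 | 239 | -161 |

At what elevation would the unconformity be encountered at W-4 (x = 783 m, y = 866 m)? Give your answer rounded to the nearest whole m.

-588 m

Let the plane be z = a·x + b·y + c.
W-2−W-1: −27a − 626b = 249;  W-3−W-1: 80a − 562b = 163.
Solving gives a = −0.58081, b = −0.37271.
Then c = -324 − a·370 − b·801 = 189.44.
At (783, 866): z = −454.8 − 322.8 + 189.44 = -588.1 m.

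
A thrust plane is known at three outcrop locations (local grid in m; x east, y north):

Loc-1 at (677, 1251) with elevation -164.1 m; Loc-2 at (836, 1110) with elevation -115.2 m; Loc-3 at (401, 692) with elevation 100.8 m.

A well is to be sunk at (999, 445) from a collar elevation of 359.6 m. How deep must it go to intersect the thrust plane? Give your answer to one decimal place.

Two edge vectors: Loc-1→Loc-2 = (159, -141, 48.9), Loc-1→Loc-3 = (-276, -559, 264.9).
Normal n = (Loc-1→Loc-2) × (Loc-1→Loc-3) = (-10015.8, -55615.5, -127797).
So ∂z/∂x = −n_x/n_z = −0.078373 and ∂z/∂y = −n_y/n_z = −0.435186.
Intercept c from Loc-1: -164.1 + 53.06 + 544.42 = 433.38.
At (999, 445): z_contact = −78.29 − 193.66 + 433.38 = 161.42 m.
Depth below ground = 359.6 − 161.42 = 198.2 m.

198.2 m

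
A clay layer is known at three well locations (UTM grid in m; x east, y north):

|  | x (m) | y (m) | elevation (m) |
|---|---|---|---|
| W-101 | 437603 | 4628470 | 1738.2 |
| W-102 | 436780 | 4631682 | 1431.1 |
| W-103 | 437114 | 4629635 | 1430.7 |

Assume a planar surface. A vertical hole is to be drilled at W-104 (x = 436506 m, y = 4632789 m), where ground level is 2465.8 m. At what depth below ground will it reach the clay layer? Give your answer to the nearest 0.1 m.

Two edge vectors: W-101→W-102 = (-823, 3212, -307.1), W-101→W-103 = (-489, 1165, -307.5).
Normal n = (W-101→W-102) × (W-101→W-103) = (-629918.5, -102900.6, 611873).
So ∂z/∂x = −n_x/n_z = 1.029492231 and ∂z/∂y = −n_y/n_z = 0.168173134.
Intercept c from W-101: 1738.2 − 450508.89 − 778384.31 = −1227154.99.
At (436506, 4632789): z_contact = 449379.54 + 779110.65 − 1227154.99 = 1335.19 m.
Depth below ground = 2465.8 − 1335.19 = 1130.6 m.

1130.6 m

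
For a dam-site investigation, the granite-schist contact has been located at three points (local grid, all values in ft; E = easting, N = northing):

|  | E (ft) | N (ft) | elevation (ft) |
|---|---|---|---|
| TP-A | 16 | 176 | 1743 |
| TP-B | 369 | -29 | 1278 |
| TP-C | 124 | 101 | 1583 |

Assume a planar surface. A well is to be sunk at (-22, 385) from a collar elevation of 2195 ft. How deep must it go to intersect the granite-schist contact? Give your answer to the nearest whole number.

132 ft

Two edge vectors: TP-A→TP-B = (353, -205, -465), TP-A→TP-C = (108, -75, -160).
Normal n = (TP-A→TP-B) × (TP-A→TP-C) = (-2075, 6260, -4335).
So ∂z/∂E = −n_x/n_z = −0.47866 and ∂z/∂N = −n_y/n_z = 1.44406.
Intercept c from TP-A: 1743 + 7.66 − 254.15 = 1496.50.
At (-22, 385): z_contact = 10.5 + 556.0 + 1496.50 = 2063.0 ft.
Depth below ground = 2195 − 2063.0 = 132 ft.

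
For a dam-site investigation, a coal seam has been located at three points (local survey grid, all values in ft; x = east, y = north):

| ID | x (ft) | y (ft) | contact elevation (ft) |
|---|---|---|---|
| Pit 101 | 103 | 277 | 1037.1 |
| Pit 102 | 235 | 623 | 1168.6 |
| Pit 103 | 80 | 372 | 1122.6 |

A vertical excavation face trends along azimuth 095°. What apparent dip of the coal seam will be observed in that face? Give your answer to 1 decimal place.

41.7°

Let the plane be z = a·x + b·y + c.
Pit 102−Pit 101: 132a + 346b = 131.5;  Pit 103−Pit 101: −23a + 95b = 85.5.
Solving gives a = −0.83376, b = 0.69814.
Unit vector along 095° is (sin 95°, cos 95°) = (0.9962, -0.0872).
Slope in that direction = a·(0.9962) + b·(-0.0872) = −0.89144.
Apparent dip = arctan|0.89144| = 41.7° (true dip is 47.4°, so apparent ≤ true as expected).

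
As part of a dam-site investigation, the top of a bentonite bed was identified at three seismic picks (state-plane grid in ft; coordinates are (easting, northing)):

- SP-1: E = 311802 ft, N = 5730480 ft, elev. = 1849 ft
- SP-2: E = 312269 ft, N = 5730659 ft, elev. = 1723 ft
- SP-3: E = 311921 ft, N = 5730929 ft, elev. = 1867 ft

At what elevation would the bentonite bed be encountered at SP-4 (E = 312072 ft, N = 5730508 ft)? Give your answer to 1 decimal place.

Two edge vectors: SP-1→SP-2 = (467, 179, -126), SP-1→SP-3 = (119, 449, 18).
Normal n = (SP-1→SP-2) × (SP-1→SP-3) = (59796, -23400, 188382).
So ∂z/∂E = −n_x/n_z = −0.317418862 and ∂z/∂N = −n_y/n_z = 0.124215689.
Intercept c from SP-1: 1849 + 98971.84 − 711815.52 = −610994.69.
At (312072, 5730508): z = −99057.5 + 711819.0 − 610994.69 = 1766.8 ft.

1766.8 ft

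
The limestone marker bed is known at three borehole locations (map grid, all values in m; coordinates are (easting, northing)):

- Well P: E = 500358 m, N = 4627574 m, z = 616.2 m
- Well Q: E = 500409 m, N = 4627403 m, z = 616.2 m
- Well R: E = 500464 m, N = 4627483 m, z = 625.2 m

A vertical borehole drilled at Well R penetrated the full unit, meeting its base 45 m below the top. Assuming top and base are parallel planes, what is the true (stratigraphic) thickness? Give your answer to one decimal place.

Two edge vectors: Well P→Well Q = (51, -171, 0), Well P→Well R = (106, -91, 9).
Normal n = (Well P→Well Q) × (Well P→Well R) = (-1539, -459, 13485).
So ∂z/∂E = −n_x/n_z = 0.11413 and ∂z/∂N = −n_y/n_z = 0.03404.
|∇z| = √(a²+b²) = 0.11909, so dip δ = arctan(0.11909) = 6.79°.
True thickness = vertical thickness × cos δ = 45 × cos 6.79° = 44.7 m.

44.7 m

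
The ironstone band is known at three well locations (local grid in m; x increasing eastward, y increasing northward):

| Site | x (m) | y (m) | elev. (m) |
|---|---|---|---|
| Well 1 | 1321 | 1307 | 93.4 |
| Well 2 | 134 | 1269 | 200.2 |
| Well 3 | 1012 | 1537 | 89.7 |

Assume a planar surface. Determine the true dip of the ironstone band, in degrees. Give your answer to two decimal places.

8.91°

Let the plane be z = a·x + b·y + c.
Well 2−Well 1: −1187a − 38b = 106.8;  Well 3−Well 1: −309a + 230b = −3.7.
Solving gives a = −0.08577, b = −0.13132.
Gradient magnitude |∇z| = √(a² + b²) = √(0.00736 + 0.01724) = 0.15685.
True dip = arctan(0.15685) = 8.91°, dipping toward NNE (azimuth ≈ 033°).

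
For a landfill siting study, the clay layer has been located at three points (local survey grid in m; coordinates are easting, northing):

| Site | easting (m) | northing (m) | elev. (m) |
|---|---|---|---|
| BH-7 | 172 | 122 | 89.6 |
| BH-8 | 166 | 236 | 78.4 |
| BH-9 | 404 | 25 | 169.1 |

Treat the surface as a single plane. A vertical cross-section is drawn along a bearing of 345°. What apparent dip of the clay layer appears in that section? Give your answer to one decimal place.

Let the plane be z = a·easting + b·northing + c.
BH-8−BH-7: −6a + 114b = −11.2;  BH-9−BH-7: 232a − 97b = 79.5.
Solving gives a = 0.30838, b = −0.08202.
Unit vector along 345° is (sin 345°, cos 345°) = (-0.2588, 0.9659).
Slope in that direction = a·(-0.2588) + b·(0.9659) = −0.15904.
Apparent dip = arctan|0.15904| = 9.0° (true dip is 17.7°, so apparent ≤ true as expected).

9.0°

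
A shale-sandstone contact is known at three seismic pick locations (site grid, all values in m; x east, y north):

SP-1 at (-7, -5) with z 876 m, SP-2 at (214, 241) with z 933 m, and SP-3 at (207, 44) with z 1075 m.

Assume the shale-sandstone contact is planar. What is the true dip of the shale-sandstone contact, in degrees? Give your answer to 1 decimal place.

53.3°

Two edge vectors: SP-1→SP-2 = (221, 246, 57), SP-1→SP-3 = (214, 49, 199).
Normal n = (SP-1→SP-2) × (SP-1→SP-3) = (46161, -31781, -41815).
So ∂z/∂x = −n_x/n_z = 1.10393 and ∂z/∂y = −n_y/n_z = −0.76004.
Gradient magnitude |∇z| = √(a² + b²) = √(1.21867 + 0.57766) = 1.34027.
True dip = arctan(1.34027) = 53.3°, dipping toward NW (azimuth ≈ 305°).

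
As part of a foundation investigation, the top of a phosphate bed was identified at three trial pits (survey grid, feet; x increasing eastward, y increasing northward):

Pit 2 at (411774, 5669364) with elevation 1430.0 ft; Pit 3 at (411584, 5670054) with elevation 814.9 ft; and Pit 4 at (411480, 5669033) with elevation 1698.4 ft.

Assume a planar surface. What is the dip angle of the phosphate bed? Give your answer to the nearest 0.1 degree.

41.2°

Let the plane be z = a·x + b·y + c.
Pit 3−Pit 2: −190a + 690b = −615.1;  Pit 4−Pit 2: −294a − 331b = 268.4.
Solving gives a = 0.06925, b = −0.87238.
Gradient magnitude |∇z| = √(a² + b²) = √(0.00479 + 0.76105) = 0.87513.
True dip = arctan(0.87513) = 41.2°, dipping toward N (azimuth ≈ 355°).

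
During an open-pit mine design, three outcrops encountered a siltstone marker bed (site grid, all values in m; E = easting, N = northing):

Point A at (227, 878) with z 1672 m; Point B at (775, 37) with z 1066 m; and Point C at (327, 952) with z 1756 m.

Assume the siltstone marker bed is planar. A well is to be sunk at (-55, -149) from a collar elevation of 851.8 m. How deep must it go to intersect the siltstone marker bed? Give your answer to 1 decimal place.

116.7 m

Two edge vectors: Point A→Point B = (548, -841, -606), Point A→Point C = (100, 74, 84).
Normal n = (Point A→Point B) × (Point A→Point C) = (-25800, -106632, 124652).
So ∂z/∂E = −n_x/n_z = 0.20698 and ∂z/∂N = −n_y/n_z = 0.85544.
Intercept c from Point A: 1672 − 46.98 − 751.07 = 873.94.
At (-55, -149): z_contact = −11.38 − 127.46 + 873.94 = 735.10 m.
Depth below ground = 851.8 − 735.10 = 116.7 m.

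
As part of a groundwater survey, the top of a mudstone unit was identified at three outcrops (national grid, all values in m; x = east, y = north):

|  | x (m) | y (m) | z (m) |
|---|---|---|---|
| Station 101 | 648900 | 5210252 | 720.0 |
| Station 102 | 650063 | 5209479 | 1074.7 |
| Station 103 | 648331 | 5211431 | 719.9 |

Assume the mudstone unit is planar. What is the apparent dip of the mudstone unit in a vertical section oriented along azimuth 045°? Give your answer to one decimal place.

25.2°

Let the plane be z = a·x + b·y + c.
Station 102−Station 101: 1163a − 773b = 354.7;  Station 103−Station 101: −569a + 1179b = −0.1.
Solving gives a = 0.44894, b = 0.21658.
Unit vector along 045° is (sin 45°, cos 45°) = (0.7071, 0.7071).
Slope in that direction = a·(0.7071) + b·(0.7071) = 0.47059.
Apparent dip = arctan|0.47059| = 25.2° (true dip is 26.5°, so apparent ≤ true as expected).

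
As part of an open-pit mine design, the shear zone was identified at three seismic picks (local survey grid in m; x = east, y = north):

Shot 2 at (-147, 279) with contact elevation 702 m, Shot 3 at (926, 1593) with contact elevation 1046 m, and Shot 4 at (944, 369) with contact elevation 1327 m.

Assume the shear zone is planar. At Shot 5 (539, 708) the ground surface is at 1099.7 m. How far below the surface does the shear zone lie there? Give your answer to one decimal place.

87.0 m

Let the plane be z = a·x + b·y + c.
Shot 3−Shot 2: 1073a + 1314b = 344;  Shot 4−Shot 2: 1091a + 90b = 625.
Solving gives a = 0.591090, b = −0.220883.
Then c = 702 − a·-147 − b·279 = 850.52.
At (539, 708): z_contact = 318.60 − 156.38 + 850.52 = 1012.73 m.
Depth below ground = 1099.7 − 1012.73 = 87.0 m.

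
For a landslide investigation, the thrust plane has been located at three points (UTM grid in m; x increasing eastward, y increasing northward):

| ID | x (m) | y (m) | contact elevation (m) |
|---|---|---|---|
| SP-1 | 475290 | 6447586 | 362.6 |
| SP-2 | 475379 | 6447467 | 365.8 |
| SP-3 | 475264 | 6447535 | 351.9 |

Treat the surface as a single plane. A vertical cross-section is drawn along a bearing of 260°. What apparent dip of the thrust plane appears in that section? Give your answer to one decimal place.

11.6°

Let the plane be z = a·x + b·y + c.
SP-2−SP-1: 89a − 119b = 3.2;  SP-3−SP-1: −26a − 51b = −10.7.
Solving gives a = 0.18820, b = 0.11386.
Unit vector along 260° is (sin 260°, cos 260°) = (-0.9848, -0.1736).
Slope in that direction = a·(-0.9848) + b·(-0.1736) = −0.20511.
Apparent dip = arctan|0.20511| = 11.6° (true dip is 12.4°, so apparent ≤ true as expected).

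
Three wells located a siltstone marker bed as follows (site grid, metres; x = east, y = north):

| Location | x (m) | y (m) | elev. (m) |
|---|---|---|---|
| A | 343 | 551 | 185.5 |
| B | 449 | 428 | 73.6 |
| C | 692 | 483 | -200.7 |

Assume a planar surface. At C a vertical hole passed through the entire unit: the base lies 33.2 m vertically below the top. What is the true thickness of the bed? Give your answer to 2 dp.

Two edge vectors: A→B = (106, -123, -111.9), A→C = (349, -68, -386.2).
Normal n = (A→B) × (A→C) = (39893.4, 1884.1, 35719).
So ∂z/∂x = −n_x/n_z = −1.11687 and ∂z/∂y = −n_y/n_z = −0.05275.
|∇z| = √(a²+b²) = 1.11811, so dip δ = arctan(1.11811) = 48.19°.
True thickness = vertical thickness × cos δ = 33.2 × cos 48.19° = 22.13 m.

22.13 m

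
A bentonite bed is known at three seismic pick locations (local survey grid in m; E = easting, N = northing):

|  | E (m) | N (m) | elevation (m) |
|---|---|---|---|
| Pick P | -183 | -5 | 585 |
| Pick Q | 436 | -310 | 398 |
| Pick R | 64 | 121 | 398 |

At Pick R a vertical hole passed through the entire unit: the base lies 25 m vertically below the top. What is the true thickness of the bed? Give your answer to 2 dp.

20.54 m

Let the plane be z = a·E + b·N + c.
Pick Q−Pick P: 619a − 305b = −187;  Pick R−Pick P: 247a + 126b = −187.
Solving gives a = −0.52565, b = −0.45369.
|∇z| = √(a²+b²) = 0.69436, so dip δ = arctan(0.69436) = 34.77°.
True thickness = vertical thickness × cos δ = 25 × cos 34.77° = 20.54 m.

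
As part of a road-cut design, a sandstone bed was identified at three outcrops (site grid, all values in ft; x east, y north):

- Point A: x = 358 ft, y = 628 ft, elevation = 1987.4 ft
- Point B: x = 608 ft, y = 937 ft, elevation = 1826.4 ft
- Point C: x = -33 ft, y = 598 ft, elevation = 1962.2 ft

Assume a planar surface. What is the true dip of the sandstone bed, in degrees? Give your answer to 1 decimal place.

31.8°

Let the plane be z = a·x + b·y + c.
Point B−Point A: 250a + 309b = −161;  Point C−Point A: −391a − 30b = −25.2.
Solving gives a = 0.11134, b = −0.61112.
Gradient magnitude |∇z| = √(a² + b²) = √(0.01240 + 0.37346) = 0.62118.
True dip = arctan(0.62118) = 31.8°, dipping toward N (azimuth ≈ 350°).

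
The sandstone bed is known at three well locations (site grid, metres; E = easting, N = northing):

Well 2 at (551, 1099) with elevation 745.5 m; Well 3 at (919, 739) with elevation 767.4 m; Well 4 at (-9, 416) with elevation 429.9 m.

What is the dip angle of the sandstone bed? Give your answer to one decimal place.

20.0°

Two edge vectors: Well 2→Well 3 = (368, -360, 21.9), Well 2→Well 4 = (-560, -683, -315.6).
Normal n = (Well 2→Well 3) × (Well 2→Well 4) = (128573.7, 103876.8, -452944).
So ∂z/∂E = −n_x/n_z = 0.28386 and ∂z/∂N = −n_y/n_z = 0.22934.
Gradient magnitude |∇z| = √(a² + b²) = √(0.08058 + 0.05260) = 0.36493.
True dip = arctan(0.36493) = 20.0°, dipping toward SW (azimuth ≈ 231°).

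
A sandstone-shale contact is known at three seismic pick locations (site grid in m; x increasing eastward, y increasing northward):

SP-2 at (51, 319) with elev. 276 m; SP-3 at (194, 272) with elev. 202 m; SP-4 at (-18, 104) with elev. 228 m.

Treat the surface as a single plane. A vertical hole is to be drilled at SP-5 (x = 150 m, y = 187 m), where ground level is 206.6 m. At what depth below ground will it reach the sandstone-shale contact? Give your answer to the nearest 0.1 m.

Two edge vectors: SP-2→SP-3 = (143, -47, -74), SP-2→SP-4 = (-69, -215, -48).
Normal n = (SP-2→SP-3) × (SP-2→SP-4) = (-13654, 11970, -33988).
So ∂z/∂x = −n_x/n_z = −0.40173 and ∂z/∂y = −n_y/n_z = 0.35218.
Intercept c from SP-2: 276 + 20.49 − 112.35 = 184.14.
At (150, 187): z_contact = −60.26 + 65.86 + 184.14 = 189.74 m.
Depth below ground = 206.6 − 189.74 = 16.9 m.

16.9 m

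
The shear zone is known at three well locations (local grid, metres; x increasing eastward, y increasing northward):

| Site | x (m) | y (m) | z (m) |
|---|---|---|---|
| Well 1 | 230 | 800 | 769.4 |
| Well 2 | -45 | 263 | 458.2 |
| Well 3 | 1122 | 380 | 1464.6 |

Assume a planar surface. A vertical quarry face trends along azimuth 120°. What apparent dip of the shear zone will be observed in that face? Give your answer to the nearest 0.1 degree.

Two edge vectors: Well 1→Well 2 = (-275, -537, -311.2), Well 1→Well 3 = (892, -420, 695.2).
Normal n = (Well 1→Well 2) × (Well 1→Well 3) = (-504026.4, -86410.4, 594504).
So ∂z/∂x = −n_x/n_z = 0.84781 and ∂z/∂y = −n_y/n_z = 0.14535.
Unit vector along 120° is (sin 120°, cos 120°) = (0.8660, -0.5000).
Slope in that direction = a·(0.8660) + b·(-0.5000) = 0.66155.
Apparent dip = arctan|0.66155| = 33.5° (true dip is 40.7°, so apparent ≤ true as expected).

33.5°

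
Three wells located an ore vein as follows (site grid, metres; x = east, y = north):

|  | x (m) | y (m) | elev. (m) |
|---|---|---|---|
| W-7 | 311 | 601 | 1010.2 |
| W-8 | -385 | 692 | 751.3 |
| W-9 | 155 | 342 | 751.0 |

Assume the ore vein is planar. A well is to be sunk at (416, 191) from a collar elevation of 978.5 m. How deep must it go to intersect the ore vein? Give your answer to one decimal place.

Two edge vectors: W-7→W-8 = (-696, 91, -258.9), W-7→W-9 = (-156, -259, -259.2).
Normal n = (W-7→W-8) × (W-7→W-9) = (-90642.3, -140014.8, 194460).
So ∂z/∂x = −n_x/n_z = 0.46612 and ∂z/∂y = −n_y/n_z = 0.72002.
Intercept c from W-7: 1010.2 − 144.96 − 432.73 = 432.50.
At (416, 191): z_contact = 193.91 + 137.52 + 432.50 = 763.94 m.
Depth below ground = 978.5 − 763.94 = 214.6 m.

214.6 m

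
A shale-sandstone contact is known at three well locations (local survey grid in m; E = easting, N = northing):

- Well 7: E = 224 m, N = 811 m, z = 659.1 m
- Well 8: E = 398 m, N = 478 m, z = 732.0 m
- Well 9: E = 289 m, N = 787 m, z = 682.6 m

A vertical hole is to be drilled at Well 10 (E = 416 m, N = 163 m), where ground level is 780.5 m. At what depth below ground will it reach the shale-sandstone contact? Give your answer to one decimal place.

30.5 m

Let the plane be z = a·E + b·N + c.
Well 8−Well 7: 174a − 333b = 72.9;  Well 9−Well 7: 65a − 24b = 23.5.
Solving gives a = 0.34781, b = −0.03718.
Then c = 659.1 − a·224 − b·811 = 611.34.
At (416, 163): z_contact = 144.69 − 6.06 + 611.34 = 749.97 m.
Depth below ground = 780.5 − 749.97 = 30.5 m.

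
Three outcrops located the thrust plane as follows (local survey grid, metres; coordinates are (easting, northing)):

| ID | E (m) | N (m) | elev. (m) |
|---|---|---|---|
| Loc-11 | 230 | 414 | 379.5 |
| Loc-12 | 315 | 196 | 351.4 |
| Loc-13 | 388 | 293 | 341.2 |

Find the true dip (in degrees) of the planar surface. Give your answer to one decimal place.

Two edge vectors: Loc-11→Loc-12 = (85, -218, -28.1), Loc-11→Loc-13 = (158, -121, -38.3).
Normal n = (Loc-11→Loc-12) × (Loc-11→Loc-13) = (4949.3, -1184.3, 24159).
So ∂z/∂E = −n_x/n_z = −0.20486 and ∂z/∂N = −n_y/n_z = 0.04902.
Gradient magnitude |∇z| = √(a² + b²) = √(0.04197 + 0.00240) = 0.21065.
True dip = arctan(0.21065) = 11.9°, dipping toward ESE (azimuth ≈ 103°).

11.9°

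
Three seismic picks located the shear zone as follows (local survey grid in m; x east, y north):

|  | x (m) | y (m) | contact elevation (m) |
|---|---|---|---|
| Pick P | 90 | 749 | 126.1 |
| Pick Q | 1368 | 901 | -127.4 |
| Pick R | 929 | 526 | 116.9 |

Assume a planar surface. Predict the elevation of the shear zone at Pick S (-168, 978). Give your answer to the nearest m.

Let the plane be z = a·x + b·y + c.
Pick Q−Pick P: 1278a + 152b = −253.5;  Pick R−Pick P: 839a − 223b = −9.2.
Solving gives a = −0.14043, b = −0.48707.
Then c = 126.1 − a·90 − b·749 = 503.56.
At (-168, 978): z = 23.6 − 476.4 + 503.56 = 50.8 m.

51 m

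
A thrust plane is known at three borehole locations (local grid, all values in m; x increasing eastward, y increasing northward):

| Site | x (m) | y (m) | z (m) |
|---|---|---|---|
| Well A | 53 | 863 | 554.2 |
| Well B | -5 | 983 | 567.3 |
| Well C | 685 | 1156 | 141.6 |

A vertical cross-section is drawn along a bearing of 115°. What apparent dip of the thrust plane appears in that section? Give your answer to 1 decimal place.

Two edge vectors: Well A→Well B = (-58, 120, 13.1), Well A→Well C = (632, 293, -412.6).
Normal n = (Well A→Well B) × (Well A→Well C) = (-53350.3, -15651.6, -92834).
So ∂z/∂x = −n_x/n_z = −0.57468 and ∂z/∂y = −n_y/n_z = −0.16860.
Unit vector along 115° is (sin 115°, cos 115°) = (0.9063, -0.4226).
Slope in that direction = a·(0.9063) + b·(-0.4226) = −0.44959.
Apparent dip = arctan|0.44959| = 24.2° (true dip is 30.9°, so apparent ≤ true as expected).

24.2°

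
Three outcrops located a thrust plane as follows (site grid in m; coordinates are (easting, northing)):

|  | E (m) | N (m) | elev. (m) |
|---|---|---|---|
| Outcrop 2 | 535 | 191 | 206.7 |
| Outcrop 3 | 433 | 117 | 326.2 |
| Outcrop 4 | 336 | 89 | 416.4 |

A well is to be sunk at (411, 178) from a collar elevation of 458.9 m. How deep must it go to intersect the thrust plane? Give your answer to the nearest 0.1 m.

Let the plane be z = a·E + b·N + c.
Outcrop 3−Outcrop 2: −102a − 74b = 119.5;  Outcrop 4−Outcrop 2: −199a − 102b = 209.7.
Solving gives a = −0.77020, b = −0.55324.
Then c = 206.7 − a·535 − b·191 = 724.43.
At (411, 178): z_contact = −316.55 − 98.48 + 724.43 = 309.40 m.
Depth below ground = 458.9 − 309.40 = 149.5 m.

149.5 m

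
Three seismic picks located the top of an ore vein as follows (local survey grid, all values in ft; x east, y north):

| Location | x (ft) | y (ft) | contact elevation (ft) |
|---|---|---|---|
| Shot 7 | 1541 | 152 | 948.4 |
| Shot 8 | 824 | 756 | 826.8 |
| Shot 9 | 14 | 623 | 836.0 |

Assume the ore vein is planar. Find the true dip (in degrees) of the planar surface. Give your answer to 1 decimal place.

Let the plane be z = a·x + b·y + c.
Shot 8−Shot 7: −717a + 604b = −121.6;  Shot 9−Shot 7: −1527a + 471b = −112.4.
Solving gives a = 0.01816, b = −0.17977.
Gradient magnitude |∇z| = √(a² + b²) = √(0.00033 + 0.03232) = 0.18068.
True dip = arctan(0.18068) = 10.2°, dipping toward N (azimuth ≈ 354°).

10.2°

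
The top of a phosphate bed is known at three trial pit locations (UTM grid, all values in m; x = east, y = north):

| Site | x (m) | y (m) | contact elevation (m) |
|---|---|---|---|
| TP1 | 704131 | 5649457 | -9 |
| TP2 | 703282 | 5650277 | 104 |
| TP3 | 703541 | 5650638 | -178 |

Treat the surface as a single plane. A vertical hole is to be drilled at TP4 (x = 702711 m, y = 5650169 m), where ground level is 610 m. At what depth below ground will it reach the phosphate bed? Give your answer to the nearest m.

163 m

Two edge vectors: TP1→TP2 = (-849, 820, 113), TP1→TP3 = (-590, 1181, -169).
Normal n = (TP1→TP2) × (TP1→TP3) = (-272033, -210151, -518869).
So ∂z/∂x = −n_x/n_z = −0.52428070 and ∂z/∂y = −n_y/n_z = −0.40501745.
Intercept c from TP1: -9 + 369162.29 + 2288128.68 = 2657281.97.
At (702711, 5650169): z_contact = −368417.8 − 2288417.0 + 2657281.97 = 447.1 m.
Depth below ground = 610 − 447.1 = 163 m.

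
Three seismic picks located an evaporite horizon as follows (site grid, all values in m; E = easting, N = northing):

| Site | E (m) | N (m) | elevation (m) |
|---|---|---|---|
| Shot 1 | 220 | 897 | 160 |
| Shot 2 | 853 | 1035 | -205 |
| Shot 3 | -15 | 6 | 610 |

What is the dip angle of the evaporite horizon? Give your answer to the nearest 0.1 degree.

31.8°

Two edge vectors: Shot 1→Shot 2 = (633, 138, -365), Shot 1→Shot 3 = (-235, -891, 450).
Normal n = (Shot 1→Shot 2) × (Shot 1→Shot 3) = (-263115, -199075, -531573).
So ∂z/∂E = −n_x/n_z = −0.49497 and ∂z/∂N = −n_y/n_z = −0.37450.
Gradient magnitude |∇z| = √(a² + b²) = √(0.24500 + 0.14025) = 0.62069.
True dip = arctan(0.62069) = 31.8°, dipping toward NE (azimuth ≈ 053°).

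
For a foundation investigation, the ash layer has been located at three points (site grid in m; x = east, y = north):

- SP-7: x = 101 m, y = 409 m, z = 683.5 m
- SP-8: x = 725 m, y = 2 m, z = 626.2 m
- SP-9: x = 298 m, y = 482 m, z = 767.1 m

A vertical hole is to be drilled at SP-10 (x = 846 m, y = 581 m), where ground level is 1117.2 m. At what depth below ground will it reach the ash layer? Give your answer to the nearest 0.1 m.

170.1 m

Two edge vectors: SP-7→SP-8 = (624, -407, -57.3), SP-7→SP-9 = (197, 73, 83.6).
Normal n = (SP-7→SP-8) × (SP-7→SP-9) = (-29842.3, -63454.5, 125731).
So ∂z/∂x = −n_x/n_z = 0.23735 and ∂z/∂y = −n_y/n_z = 0.50468.
Intercept c from SP-7: 683.5 − 23.97 − 206.42 = 453.11.
At (846, 581): z_contact = 200.80 + 293.22 + 453.11 = 947.13 m.
Depth below ground = 1117.2 − 947.13 = 170.1 m.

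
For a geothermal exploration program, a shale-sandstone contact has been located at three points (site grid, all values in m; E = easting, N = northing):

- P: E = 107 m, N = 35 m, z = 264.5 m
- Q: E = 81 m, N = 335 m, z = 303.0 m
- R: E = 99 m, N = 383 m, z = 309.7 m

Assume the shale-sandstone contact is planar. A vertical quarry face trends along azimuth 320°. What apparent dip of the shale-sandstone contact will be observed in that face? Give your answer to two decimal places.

4.82°

Two edge vectors: P→Q = (-26, 300, 38.5), P→R = (-8, 348, 45.2).
Normal n = (P→Q) × (P→R) = (162, 867.2, -6648).
So ∂z/∂E = −n_x/n_z = 0.02437 and ∂z/∂N = −n_y/n_z = 0.13045.
Unit vector along 320° is (sin 320°, cos 320°) = (-0.6428, 0.7660).
Slope in that direction = a·(-0.6428) + b·(0.7660) = 0.08426.
Apparent dip = arctan|0.08426| = 4.82° (true dip is 7.6°, so apparent ≤ true as expected).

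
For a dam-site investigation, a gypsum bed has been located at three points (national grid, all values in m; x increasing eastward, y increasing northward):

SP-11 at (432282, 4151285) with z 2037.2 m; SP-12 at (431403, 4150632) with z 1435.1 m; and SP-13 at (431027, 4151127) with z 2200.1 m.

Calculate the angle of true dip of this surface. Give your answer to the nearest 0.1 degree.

53.5°

Two edge vectors: SP-11→SP-12 = (-879, -653, -602.1), SP-11→SP-13 = (-1255, -158, 162.9).
Normal n = (SP-11→SP-12) × (SP-11→SP-13) = (-201505.5, 898824.6, -680633).
So ∂z/∂x = −n_x/n_z = −0.29606 and ∂z/∂y = −n_y/n_z = 1.32057.
Gradient magnitude |∇z| = √(a² + b²) = √(0.08765 + 1.74391) = 1.35335.
True dip = arctan(1.35335) = 53.5°, dipping toward SSE (azimuth ≈ 167°).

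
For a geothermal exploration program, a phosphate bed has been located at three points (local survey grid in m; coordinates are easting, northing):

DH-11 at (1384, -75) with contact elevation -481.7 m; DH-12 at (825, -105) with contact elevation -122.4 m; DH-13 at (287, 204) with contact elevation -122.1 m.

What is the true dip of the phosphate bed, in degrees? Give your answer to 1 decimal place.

Let the plane be z = a·easting + b·northing + c.
DH-12−DH-11: −559a − 30b = 359.3;  DH-13−DH-11: −1097a + 279b = 359.6.
Solving gives a = −0.58788, b = −1.02258.
Gradient magnitude |∇z| = √(a² + b²) = √(0.34560 + 1.04567) = 1.17952.
True dip = arctan(1.17952) = 49.7°, dipping toward NNE (azimuth ≈ 030°).

49.7°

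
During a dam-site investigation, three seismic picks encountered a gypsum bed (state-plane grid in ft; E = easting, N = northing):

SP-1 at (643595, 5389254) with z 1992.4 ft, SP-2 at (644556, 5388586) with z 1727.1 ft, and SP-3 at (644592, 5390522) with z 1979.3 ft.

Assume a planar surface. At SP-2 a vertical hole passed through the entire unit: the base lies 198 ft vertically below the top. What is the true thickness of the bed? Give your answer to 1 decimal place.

193.1 ft

Let the plane be z = a·E + b·N + c.
SP-2−SP-1: 961a − 668b = −265.3;  SP-3−SP-1: 997a + 1268b = −13.1.
Solving gives a = −0.18315, b = 0.13367.
|∇z| = √(a²+b²) = 0.22674, so dip δ = arctan(0.22674) = 12.78°.
True thickness = vertical thickness × cos δ = 198 × cos 12.78° = 193.1 ft.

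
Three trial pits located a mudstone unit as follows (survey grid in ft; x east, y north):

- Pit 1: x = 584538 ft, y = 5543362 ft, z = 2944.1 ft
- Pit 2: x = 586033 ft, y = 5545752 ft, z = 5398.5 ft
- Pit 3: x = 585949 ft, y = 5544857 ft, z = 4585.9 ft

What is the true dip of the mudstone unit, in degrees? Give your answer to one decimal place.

42.5°

Let the plane be z = a·x + b·y + c.
Pit 2−Pit 1: 1495a + 2390b = 2454.4;  Pit 3−Pit 1: 1411a + 1495b = 1641.8.
Solving gives a = 0.22385, b = 0.88692.
Gradient magnitude |∇z| = √(a² + b²) = √(0.05011 + 0.78663) = 0.91474.
True dip = arctan(0.91474) = 42.5°, dipping toward SSW (azimuth ≈ 194°).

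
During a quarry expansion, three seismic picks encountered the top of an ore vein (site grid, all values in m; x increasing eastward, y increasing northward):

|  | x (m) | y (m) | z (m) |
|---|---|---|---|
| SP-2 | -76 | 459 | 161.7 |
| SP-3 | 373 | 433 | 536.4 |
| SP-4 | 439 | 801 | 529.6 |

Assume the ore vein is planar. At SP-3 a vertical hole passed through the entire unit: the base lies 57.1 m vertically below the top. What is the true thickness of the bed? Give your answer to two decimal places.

Two edge vectors: SP-2→SP-3 = (449, -26, 374.7), SP-2→SP-4 = (515, 342, 367.9).
Normal n = (SP-2→SP-3) × (SP-2→SP-4) = (-137712.8, 27783.4, 166948).
So ∂z/∂x = −n_x/n_z = 0.82488 and ∂z/∂y = −n_y/n_z = −0.16642.
|∇z| = √(a²+b²) = 0.84150, so dip δ = arctan(0.84150) = 40.08°.
True thickness = vertical thickness × cos δ = 57.1 × cos 40.08° = 43.69 m.

43.69 m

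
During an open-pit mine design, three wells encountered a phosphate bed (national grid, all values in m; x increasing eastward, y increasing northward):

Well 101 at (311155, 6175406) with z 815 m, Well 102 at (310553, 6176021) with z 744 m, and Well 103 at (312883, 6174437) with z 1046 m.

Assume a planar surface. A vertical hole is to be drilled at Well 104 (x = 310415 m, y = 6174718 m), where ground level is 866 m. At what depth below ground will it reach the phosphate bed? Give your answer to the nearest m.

188 m

Let the plane be z = a·x + b·y + c.
Well 102−Well 101: −602a + 615b = −71;  Well 103−Well 101: 1728a − 969b = 231.
Solving gives a = 0.15283427, b = 0.03415648.
Then c = 815 − a·311155 − b·6175406 = −257670.26.
At (310415, 6174718): z_contact = 47442.1 + 210906.6 − 257670.26 = 678.4 m.
Depth below ground = 866 − 678.4 = 188 m.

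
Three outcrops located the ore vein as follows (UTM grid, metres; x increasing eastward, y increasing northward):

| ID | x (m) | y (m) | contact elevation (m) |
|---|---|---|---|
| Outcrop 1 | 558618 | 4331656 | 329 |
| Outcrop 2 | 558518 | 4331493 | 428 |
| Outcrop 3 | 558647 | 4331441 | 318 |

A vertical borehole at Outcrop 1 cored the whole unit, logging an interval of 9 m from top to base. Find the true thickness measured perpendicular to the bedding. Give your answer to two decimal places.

6.75 m

Let the plane be z = a·x + b·y + c.
Outcrop 2−Outcrop 1: −100a − 163b = 99;  Outcrop 3−Outcrop 1: 29a − 215b = −11.
Solving gives a = −0.87993, b = −0.06753.
|∇z| = √(a²+b²) = 0.88252, so dip δ = arctan(0.88252) = 41.43°.
True thickness = vertical thickness × cos δ = 9 × cos 41.43° = 6.75 m.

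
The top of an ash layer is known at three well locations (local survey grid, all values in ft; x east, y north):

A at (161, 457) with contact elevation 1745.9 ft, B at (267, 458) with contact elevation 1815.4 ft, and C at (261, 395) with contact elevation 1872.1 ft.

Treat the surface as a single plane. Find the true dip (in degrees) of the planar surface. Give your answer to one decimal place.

Two edge vectors: A→B = (106, 1, 69.5), A→C = (100, -62, 126.2).
Normal n = (A→B) × (A→C) = (4435.2, -6427.2, -6672).
So ∂z/∂x = −n_x/n_z = 0.66475 and ∂z/∂y = −n_y/n_z = −0.96331.
Gradient magnitude |∇z| = √(a² + b²) = √(0.44189 + 0.92796) = 1.17041.
True dip = arctan(1.17041) = 49.5°, dipping toward NW (azimuth ≈ 325°).

49.5°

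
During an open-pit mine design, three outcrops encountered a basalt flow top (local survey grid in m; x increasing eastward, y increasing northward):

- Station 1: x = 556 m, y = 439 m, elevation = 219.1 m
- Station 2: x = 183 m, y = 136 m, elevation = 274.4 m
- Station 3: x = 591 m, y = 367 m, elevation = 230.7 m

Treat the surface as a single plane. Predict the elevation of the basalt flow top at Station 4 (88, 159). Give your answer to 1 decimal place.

Two edge vectors: Station 1→Station 2 = (-373, -303, 55.3), Station 1→Station 3 = (35, -72, 11.6).
Normal n = (Station 1→Station 2) × (Station 1→Station 3) = (466.8, 6262.3, 37461).
So ∂z/∂x = −n_x/n_z = −0.01246 and ∂z/∂y = −n_y/n_z = −0.16717.
Intercept c from Station 1: 219.1 + 6.93 + 73.39 = 299.42.
At (88, 159): z = −1.1 − 26.6 + 299.42 = 271.7 m.

271.7 m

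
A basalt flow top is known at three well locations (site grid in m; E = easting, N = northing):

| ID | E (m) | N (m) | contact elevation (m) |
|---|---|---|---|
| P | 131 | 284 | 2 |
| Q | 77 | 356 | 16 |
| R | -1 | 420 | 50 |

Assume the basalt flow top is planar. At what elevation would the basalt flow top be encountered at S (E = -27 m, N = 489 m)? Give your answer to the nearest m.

Two edge vectors: P→Q = (-54, 72, 14), P→R = (-132, 136, 48).
Normal n = (P→Q) × (P→R) = (1552, 744, 2160).
So ∂z/∂E = −n_x/n_z = −0.71852 and ∂z/∂N = −n_y/n_z = −0.34444.
Intercept c from P: 2 + 94.13 + 97.82 = 193.95.
At (-27, 489): z = 19.4 − 168.4 + 193.95 = 44.9 m.

45 m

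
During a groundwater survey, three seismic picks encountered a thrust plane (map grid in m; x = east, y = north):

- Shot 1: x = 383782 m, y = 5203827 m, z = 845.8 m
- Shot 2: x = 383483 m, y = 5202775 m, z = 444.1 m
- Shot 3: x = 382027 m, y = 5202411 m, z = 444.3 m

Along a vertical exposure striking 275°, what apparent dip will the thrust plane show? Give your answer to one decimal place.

Two edge vectors: Shot 1→Shot 2 = (-299, -1052, -401.7), Shot 1→Shot 3 = (-1755, -1416, -401.5).
Normal n = (Shot 1→Shot 2) × (Shot 1→Shot 3) = (-146429.2, 584935, -1422876).
So ∂z/∂x = −n_x/n_z = −0.10291 and ∂z/∂y = −n_y/n_z = 0.41109.
Unit vector along 275° is (sin 275°, cos 275°) = (-0.9962, 0.0872).
Slope in that direction = a·(-0.9962) + b·(0.0872) = 0.13835.
Apparent dip = arctan|0.13835| = 7.9° (true dip is 23.0°, so apparent ≤ true as expected).

7.9°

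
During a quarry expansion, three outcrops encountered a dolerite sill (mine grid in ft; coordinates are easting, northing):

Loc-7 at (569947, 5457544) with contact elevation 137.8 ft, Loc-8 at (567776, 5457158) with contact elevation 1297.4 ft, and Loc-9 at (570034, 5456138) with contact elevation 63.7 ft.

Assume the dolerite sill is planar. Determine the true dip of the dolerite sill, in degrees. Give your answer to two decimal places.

28.28°

Let the plane be z = a·easting + b·northing + c.
Loc-8−Loc-7: −2171a − 386b = 1159.6;  Loc-9−Loc-7: 87a − 1406b = −74.1.
Solving gives a = −0.53759, b = 0.01944.
Gradient magnitude |∇z| = √(a² + b²) = √(0.28900 + 0.00038) = 0.53794.
True dip = arctan(0.53794) = 28.28°, dipping toward E (azimuth ≈ 092°).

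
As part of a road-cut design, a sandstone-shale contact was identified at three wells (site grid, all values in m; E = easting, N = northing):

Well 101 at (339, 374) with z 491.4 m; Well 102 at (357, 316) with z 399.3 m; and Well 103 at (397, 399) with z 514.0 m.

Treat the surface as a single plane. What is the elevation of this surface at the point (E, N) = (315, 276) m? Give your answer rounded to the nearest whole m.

350 m

Let the plane be z = a·E + b·N + c.
Well 102−Well 101: 18a − 58b = −92.1;  Well 103−Well 101: 58a + 25b = 22.6.
Solving gives a = −0.26002, b = 1.50724.
Then c = 491.4 − a·339 − b·374 = 15.84.
At (315, 276): z = −81.9 + 416.0 + 15.84 = 349.9 m.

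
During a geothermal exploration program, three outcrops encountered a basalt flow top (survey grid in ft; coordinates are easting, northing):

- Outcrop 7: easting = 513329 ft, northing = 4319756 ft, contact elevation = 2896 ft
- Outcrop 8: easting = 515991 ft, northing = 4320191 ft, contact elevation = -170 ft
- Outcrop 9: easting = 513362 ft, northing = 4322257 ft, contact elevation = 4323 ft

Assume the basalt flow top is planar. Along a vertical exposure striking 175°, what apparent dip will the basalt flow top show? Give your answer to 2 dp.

34.74°

Let the plane be z = a·easting + b·northing + c.
Outcrop 8−Outcrop 7: 2662a + 435b = −3066;  Outcrop 9−Outcrop 7: 33a + 2501b = 1427.
Solving gives a = −1.24769, b = 0.58703.
Unit vector along 175° is (sin 175°, cos 175°) = (0.0872, -0.9962).
Slope in that direction = a·(0.0872) + b·(-0.9962) = −0.69354.
Apparent dip = arctan|0.69354| = 34.74° (true dip is 54.0°, so apparent ≤ true as expected).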